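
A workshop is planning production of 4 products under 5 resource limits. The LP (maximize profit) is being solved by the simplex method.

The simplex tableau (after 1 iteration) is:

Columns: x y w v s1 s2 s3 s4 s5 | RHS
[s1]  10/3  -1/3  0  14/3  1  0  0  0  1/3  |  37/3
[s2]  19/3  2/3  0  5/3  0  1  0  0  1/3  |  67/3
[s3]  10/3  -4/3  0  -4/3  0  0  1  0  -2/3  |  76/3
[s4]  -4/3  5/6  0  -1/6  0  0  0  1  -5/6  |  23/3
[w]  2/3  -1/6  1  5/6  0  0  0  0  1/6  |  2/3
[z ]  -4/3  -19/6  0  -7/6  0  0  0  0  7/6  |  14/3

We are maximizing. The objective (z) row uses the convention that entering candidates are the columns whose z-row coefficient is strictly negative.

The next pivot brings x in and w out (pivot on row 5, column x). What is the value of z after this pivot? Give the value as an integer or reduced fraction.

6

Minimum ratio for x: (2/3)/(2/3) = 1.
z changes by −(z-row coeff of x)·ratio = −(-4/3)·1 = 4/3.
New z = 14/3 + (4/3) = 6.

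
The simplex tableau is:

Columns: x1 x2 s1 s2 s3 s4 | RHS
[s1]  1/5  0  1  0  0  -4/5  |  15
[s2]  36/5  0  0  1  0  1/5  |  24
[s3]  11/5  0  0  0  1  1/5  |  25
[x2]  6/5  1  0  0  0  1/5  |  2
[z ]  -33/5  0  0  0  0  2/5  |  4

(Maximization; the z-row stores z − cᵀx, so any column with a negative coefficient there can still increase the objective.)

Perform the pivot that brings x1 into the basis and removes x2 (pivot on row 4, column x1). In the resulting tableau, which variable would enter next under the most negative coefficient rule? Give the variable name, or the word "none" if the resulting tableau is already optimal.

Pivot element 6/5. New z-row = old z-row − (-33/5)·(row 4/(6/5)).
Updated z-row coefficients: x1: 0, x2: 11/2, s1: 0, s2: 0, s3: 0, s4: 3/2.
No coefficient is strictly negative; the tableau after this pivot is optimal.

none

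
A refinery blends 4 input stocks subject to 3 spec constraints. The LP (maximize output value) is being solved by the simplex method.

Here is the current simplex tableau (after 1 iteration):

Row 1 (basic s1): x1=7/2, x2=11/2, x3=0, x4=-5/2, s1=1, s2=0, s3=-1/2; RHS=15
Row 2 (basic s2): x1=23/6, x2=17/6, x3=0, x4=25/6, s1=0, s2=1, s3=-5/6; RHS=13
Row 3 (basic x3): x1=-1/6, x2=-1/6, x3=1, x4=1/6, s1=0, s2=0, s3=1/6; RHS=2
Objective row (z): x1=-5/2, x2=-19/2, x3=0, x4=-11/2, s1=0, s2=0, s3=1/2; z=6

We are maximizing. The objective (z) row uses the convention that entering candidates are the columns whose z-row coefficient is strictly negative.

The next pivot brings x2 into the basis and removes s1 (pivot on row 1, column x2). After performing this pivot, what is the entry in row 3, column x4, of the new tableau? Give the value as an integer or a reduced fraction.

1/11

Pivot element is row 1, column x2: 11/2.
Normalize row 1: new (row 1, x4) = (-5/2)/(11/2) = -5/11.
row 3 ← row 3 − (-1/6)·(new row 1): 1/6 − (-1/6)·(-5/11) = 1/11.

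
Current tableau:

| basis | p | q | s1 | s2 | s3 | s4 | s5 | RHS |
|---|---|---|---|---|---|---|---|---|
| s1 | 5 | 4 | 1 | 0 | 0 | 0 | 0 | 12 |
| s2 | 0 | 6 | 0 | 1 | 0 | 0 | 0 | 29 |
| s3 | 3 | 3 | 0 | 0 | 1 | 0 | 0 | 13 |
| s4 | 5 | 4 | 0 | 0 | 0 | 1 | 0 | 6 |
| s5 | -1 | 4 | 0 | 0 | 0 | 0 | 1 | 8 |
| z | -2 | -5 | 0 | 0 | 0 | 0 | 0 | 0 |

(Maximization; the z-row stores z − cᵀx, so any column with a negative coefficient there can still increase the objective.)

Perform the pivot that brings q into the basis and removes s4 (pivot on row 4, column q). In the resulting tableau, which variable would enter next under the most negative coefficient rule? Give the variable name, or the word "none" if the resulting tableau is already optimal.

none

Pivot element 4. New z-row = old z-row − (-5)·(row 4/4).
Updated z-row coefficients: p: 17/4, q: 0, s1: 0, s2: 0, s3: 0, s4: 5/4, s5: 0.
No coefficient is strictly negative; the tableau after this pivot is optimal.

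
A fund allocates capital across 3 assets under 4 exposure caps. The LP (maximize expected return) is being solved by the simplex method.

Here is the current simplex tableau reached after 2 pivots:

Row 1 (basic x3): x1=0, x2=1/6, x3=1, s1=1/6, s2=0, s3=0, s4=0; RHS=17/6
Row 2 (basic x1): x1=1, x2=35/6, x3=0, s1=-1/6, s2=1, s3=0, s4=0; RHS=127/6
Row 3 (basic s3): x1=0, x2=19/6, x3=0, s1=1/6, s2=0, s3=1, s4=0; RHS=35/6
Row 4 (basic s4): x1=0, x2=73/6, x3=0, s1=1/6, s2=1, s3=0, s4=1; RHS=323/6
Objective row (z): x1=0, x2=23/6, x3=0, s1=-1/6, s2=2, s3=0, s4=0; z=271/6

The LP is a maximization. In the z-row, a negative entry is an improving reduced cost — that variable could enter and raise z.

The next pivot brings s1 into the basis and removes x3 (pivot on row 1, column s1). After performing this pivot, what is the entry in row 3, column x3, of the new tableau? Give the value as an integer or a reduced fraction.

-1

Pivot element is row 1, column s1: 1/6.
Normalize row 1: new (row 1, x3) = 1/(1/6) = 6.
row 3 ← row 3 − (1/6)·(new row 1): 0 − (1/6)·6 = -1.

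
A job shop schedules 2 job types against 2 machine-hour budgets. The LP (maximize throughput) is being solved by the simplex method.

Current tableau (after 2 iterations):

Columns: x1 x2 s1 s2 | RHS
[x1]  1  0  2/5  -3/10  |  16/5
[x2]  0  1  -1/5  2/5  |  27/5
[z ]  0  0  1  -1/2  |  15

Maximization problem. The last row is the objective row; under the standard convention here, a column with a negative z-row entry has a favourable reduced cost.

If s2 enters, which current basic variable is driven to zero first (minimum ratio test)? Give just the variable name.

x2

Ratios: row 1 (x1): entry -3/10 ≤ 0, skip; row 2 (x2): (27/5)/(2/5) = 27/2.
Minimum ratio 27/2 is in the x2 row, so x2 leaves.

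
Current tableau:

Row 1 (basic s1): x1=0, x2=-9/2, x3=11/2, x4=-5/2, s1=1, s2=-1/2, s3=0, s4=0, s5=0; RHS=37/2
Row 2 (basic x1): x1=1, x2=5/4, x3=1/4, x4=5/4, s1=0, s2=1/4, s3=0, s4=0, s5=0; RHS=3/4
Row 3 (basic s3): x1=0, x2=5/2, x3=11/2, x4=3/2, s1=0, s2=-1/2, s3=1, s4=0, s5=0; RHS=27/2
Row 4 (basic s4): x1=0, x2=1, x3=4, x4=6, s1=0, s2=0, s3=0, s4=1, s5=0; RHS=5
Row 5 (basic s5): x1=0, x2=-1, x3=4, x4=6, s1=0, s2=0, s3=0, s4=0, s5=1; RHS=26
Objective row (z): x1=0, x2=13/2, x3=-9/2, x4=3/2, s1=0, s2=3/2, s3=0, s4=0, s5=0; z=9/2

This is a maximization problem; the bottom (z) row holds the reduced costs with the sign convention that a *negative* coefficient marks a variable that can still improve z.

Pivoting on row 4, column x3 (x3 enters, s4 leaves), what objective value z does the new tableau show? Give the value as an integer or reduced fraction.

81/8

Minimum ratio for x3: 5/4 = 5/4.
z changes by −(z-row coeff of x3)·ratio = −(-9/2)·(5/4) = 45/8.
New z = 9/2 + (45/8) = 81/8.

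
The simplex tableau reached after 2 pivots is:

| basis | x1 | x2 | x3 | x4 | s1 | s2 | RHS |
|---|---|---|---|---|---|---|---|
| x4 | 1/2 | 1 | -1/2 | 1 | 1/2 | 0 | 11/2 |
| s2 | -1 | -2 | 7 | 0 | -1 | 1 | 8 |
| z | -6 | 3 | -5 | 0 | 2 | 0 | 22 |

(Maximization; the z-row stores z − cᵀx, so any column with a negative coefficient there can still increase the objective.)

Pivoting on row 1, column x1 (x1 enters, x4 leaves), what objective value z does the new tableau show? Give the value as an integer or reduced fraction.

Minimum ratio for x1: (11/2)/(1/2) = 11.
z changes by −(z-row coeff of x1)·ratio = −(-6)·11 = 66.
New z = 22 + 66 = 88.

88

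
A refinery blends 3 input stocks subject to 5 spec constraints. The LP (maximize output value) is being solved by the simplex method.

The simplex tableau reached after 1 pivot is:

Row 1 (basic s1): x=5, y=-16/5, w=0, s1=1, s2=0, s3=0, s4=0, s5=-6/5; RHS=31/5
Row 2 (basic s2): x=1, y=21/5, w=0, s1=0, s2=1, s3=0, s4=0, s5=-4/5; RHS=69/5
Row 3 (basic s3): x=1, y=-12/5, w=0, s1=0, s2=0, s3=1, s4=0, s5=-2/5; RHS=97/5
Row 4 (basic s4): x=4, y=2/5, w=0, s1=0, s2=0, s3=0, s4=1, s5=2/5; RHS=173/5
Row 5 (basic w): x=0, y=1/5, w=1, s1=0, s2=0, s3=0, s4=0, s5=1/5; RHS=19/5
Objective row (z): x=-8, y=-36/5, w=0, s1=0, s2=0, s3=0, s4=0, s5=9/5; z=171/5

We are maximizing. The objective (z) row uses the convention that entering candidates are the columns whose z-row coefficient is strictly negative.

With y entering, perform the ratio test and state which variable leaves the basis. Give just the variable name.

Ratios: row 1 (s1): entry -16/5 ≤ 0, skip; row 2 (s2): (69/5)/(21/5) = 23/7; row 3 (s3): entry -12/5 ≤ 0, skip; row 4 (s4): (173/5)/(2/5) = 173/2; row 5 (w): (19/5)/(1/5) = 19.
Minimum ratio 23/7 is in the s2 row, so s2 leaves.

s2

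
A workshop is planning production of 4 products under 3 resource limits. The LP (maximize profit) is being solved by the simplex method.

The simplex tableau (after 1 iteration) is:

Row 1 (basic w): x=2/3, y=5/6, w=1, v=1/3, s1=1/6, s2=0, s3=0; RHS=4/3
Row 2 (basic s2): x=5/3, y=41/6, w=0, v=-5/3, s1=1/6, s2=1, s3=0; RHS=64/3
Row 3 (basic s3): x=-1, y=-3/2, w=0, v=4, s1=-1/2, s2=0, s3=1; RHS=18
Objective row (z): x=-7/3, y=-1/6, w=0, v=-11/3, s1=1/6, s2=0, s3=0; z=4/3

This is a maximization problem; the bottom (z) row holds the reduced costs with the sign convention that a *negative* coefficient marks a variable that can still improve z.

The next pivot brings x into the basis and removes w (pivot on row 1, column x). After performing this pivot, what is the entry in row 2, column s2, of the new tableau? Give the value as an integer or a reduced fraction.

Pivot element is row 1, column x: 2/3.
Normalize row 1: new (row 1, s2) = 0/(2/3) = 0.
row 2 ← row 2 − (5/3)·(new row 1): 1 − (5/3)·0 = 1.

1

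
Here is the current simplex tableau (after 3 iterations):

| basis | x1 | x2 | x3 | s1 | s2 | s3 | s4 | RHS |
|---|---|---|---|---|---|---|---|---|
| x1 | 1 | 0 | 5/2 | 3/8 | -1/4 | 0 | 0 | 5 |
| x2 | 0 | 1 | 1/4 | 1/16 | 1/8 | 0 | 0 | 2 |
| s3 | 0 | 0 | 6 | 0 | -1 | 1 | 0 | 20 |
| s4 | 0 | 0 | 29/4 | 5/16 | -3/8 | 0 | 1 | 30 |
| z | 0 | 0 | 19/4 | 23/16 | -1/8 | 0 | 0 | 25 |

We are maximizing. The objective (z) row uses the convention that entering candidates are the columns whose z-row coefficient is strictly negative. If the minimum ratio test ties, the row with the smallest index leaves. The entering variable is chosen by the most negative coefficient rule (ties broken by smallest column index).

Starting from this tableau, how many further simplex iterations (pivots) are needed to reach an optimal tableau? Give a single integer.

1

pivot: s2 in, x2 out → z = 27
No improving column remains; optimal.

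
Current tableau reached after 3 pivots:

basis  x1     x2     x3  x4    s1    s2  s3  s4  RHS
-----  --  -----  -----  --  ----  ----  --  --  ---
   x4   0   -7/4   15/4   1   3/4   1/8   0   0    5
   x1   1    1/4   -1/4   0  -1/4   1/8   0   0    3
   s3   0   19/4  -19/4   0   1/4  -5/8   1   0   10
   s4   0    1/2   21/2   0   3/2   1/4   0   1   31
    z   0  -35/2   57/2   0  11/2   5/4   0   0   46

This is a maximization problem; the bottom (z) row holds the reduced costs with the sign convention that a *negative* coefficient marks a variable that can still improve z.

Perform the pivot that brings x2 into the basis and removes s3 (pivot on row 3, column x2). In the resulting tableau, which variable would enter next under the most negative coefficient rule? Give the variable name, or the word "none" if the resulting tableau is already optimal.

s2

Pivot element 19/4. New z-row = old z-row − (-35/2)·(row 3/(19/4)).
Updated z-row coefficients: x1: 0, x2: 0, x3: 11, x4: 0, s1: 122/19, s2: -20/19, s3: 70/19, s4: 0.
The most negative is -20/19 in column s2, so s2 would enter next.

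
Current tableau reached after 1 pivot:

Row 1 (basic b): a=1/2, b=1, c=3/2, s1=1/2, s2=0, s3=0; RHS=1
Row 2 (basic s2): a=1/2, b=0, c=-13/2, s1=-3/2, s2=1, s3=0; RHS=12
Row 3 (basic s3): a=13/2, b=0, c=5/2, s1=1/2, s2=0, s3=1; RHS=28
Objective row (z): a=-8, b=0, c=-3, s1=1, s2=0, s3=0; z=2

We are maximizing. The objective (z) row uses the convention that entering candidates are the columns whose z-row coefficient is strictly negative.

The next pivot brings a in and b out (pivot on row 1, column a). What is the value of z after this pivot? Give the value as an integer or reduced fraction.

18

Minimum ratio for a: 1/(1/2) = 2.
z changes by −(z-row coeff of a)·ratio = −(-8)·2 = 16.
New z = 2 + 16 = 18.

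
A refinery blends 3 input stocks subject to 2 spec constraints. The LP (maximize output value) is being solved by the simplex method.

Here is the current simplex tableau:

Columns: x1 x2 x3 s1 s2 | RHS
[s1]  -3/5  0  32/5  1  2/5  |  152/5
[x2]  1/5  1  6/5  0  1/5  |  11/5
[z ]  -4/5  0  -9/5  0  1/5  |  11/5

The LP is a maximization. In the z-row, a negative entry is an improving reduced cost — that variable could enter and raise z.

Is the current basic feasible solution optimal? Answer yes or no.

no

Column x1 has objective-row coefficient -4/5, which is negative; an improving pivot exists, so not yet optimal.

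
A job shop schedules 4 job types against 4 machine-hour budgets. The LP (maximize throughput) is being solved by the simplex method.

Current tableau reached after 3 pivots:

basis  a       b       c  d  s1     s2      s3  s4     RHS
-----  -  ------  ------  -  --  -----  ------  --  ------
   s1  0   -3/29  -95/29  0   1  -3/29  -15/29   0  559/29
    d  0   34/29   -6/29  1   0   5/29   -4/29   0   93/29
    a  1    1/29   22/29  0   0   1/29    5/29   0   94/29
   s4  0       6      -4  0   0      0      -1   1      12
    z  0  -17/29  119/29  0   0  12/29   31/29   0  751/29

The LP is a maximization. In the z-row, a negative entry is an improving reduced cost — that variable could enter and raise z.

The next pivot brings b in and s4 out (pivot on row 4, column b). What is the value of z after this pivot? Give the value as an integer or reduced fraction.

Minimum ratio for b: 12/6 = 2.
z changes by −(z-row coeff of b)·ratio = −(-17/29)·2 = 34/29.
New z = 751/29 + (34/29) = 785/29.

785/29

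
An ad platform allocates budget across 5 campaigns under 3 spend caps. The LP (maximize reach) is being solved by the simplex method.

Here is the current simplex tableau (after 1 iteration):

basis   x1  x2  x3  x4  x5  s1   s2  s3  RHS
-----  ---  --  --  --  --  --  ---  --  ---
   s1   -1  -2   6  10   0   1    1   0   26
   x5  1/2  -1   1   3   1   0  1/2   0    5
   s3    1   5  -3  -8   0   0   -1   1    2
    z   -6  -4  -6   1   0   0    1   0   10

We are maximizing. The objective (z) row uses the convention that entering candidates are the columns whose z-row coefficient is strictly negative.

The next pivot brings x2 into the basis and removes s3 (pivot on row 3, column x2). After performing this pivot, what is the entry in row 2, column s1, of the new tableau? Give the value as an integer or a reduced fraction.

0

Pivot element is row 3, column x2: 5.
Normalize row 3: new (row 3, s1) = 0/5 = 0.
row 2 ← row 2 − (-1)·(new row 3): 0 − (-1)·0 = 0.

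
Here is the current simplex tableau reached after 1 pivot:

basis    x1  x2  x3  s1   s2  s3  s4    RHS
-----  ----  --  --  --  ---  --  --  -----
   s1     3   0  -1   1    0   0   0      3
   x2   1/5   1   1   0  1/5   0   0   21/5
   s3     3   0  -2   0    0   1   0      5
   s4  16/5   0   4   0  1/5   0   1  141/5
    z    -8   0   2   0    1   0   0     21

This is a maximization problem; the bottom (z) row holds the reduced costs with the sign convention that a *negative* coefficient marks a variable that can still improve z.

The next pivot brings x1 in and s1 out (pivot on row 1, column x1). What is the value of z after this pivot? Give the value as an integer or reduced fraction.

Minimum ratio for x1: 3/3 = 1.
z changes by −(z-row coeff of x1)·ratio = −(-8)·1 = 8.
New z = 21 + 8 = 29.

29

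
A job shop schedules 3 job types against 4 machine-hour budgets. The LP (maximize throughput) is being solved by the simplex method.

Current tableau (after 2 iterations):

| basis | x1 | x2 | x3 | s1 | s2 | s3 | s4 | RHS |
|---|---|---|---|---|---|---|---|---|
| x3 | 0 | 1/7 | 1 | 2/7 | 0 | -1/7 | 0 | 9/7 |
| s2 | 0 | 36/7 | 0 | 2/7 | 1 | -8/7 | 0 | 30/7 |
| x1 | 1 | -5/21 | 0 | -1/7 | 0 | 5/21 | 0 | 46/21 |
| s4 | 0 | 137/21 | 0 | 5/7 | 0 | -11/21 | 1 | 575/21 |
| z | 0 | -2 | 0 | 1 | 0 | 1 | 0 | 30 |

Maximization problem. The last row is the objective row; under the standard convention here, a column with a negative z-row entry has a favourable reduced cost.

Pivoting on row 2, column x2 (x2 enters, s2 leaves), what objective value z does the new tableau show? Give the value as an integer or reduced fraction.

Minimum ratio for x2: (30/7)/(36/7) = 5/6.
z changes by −(z-row coeff of x2)·ratio = −(-2)·(5/6) = 5/3.
New z = 30 + (5/3) = 95/3.

95/3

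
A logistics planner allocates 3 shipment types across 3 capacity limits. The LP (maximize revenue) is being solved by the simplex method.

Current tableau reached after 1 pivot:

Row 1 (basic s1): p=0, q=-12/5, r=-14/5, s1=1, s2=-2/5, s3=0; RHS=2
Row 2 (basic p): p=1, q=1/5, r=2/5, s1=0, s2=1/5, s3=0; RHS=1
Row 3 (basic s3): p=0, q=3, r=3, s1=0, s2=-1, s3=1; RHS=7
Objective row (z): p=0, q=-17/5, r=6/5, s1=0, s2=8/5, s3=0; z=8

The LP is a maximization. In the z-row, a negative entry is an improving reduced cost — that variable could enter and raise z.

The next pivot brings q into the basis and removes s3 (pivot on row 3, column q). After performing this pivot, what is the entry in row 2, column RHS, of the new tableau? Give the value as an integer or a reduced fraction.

8/15

Pivot element is row 3, column q: 3.
Normalize row 3: new (row 3, RHS) = 7/3 = 7/3.
row 2 ← row 2 − (1/5)·(new row 3): 1 − (1/5)·(7/3) = 8/15.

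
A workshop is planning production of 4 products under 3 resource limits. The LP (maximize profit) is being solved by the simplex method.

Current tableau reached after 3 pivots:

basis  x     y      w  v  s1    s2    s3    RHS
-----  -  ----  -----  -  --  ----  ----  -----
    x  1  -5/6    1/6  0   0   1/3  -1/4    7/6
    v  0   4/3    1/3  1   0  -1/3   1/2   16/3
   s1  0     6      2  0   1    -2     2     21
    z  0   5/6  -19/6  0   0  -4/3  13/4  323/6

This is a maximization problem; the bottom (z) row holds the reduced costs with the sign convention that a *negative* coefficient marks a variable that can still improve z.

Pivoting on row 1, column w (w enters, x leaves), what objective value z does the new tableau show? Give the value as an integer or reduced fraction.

Minimum ratio for w: (7/6)/(1/6) = 7.
z changes by −(z-row coeff of w)·ratio = −(-19/6)·7 = 133/6.
New z = 323/6 + (133/6) = 76.

76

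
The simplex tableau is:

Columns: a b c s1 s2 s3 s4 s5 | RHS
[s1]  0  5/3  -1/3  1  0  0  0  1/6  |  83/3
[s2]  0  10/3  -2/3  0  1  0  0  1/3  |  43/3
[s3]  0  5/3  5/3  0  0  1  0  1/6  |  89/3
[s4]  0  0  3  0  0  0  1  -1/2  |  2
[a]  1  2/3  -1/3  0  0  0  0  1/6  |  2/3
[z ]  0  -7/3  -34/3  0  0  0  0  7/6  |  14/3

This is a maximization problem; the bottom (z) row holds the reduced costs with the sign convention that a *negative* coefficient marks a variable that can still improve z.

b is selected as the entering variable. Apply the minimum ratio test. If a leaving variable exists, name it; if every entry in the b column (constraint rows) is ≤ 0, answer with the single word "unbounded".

Ratios: row 1 (s1): (83/3)/(5/3) = 83/5; row 2 (s2): (43/3)/(10/3) = 43/10; row 3 (s3): (89/3)/(5/3) = 89/5; row 4 (s4): entry 0 ≤ 0, skip; row 5 (a): (2/3)/(2/3) = 1.
Minimum ratio is in the a row, so a leaves.

a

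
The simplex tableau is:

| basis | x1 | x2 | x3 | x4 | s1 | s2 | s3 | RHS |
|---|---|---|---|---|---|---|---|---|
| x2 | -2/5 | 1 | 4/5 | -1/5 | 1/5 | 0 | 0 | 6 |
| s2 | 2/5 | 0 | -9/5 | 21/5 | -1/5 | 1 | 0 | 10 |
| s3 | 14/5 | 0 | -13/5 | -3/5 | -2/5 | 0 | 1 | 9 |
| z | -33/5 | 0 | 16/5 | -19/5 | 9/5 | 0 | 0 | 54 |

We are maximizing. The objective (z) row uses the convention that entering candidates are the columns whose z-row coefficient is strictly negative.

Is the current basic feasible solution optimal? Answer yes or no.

no

Column x1 has objective-row coefficient -33/5, which is negative; an improving pivot exists, so not yet optimal.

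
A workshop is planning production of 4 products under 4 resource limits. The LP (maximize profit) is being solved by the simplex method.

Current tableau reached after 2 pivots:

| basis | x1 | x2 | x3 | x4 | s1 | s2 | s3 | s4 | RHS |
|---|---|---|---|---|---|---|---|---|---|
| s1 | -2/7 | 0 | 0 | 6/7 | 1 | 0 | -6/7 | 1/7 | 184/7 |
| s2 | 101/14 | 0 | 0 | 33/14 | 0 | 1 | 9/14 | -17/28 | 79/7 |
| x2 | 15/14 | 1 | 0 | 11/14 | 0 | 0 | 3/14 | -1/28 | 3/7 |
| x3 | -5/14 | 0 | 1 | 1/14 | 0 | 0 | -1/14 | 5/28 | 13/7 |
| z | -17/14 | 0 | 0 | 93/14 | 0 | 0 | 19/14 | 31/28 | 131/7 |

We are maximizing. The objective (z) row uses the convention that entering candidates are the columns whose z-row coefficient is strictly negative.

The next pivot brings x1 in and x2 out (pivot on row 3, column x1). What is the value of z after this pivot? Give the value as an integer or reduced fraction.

96/5

Minimum ratio for x1: (3/7)/(15/14) = 2/5.
z changes by −(z-row coeff of x1)·ratio = −(-17/14)·(2/5) = 17/35.
New z = 131/7 + (17/35) = 96/5.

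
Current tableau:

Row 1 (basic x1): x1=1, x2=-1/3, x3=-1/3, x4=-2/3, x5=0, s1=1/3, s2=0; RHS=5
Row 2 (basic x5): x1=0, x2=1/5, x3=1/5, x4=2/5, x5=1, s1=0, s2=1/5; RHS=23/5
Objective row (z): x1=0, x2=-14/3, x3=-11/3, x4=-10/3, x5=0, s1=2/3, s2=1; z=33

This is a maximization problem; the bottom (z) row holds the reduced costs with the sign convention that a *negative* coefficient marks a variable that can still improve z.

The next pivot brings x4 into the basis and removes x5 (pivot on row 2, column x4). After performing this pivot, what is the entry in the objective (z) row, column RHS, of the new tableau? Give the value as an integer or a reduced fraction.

214/3

Pivot element is row 2, column x4: 2/5.
Normalize row 2: new (row 2, RHS) = (23/5)/(2/5) = 23/2.
z-row ← z-row − (-10/3)·(new row 2): 33 − (-10/3)·(23/2) = 214/3.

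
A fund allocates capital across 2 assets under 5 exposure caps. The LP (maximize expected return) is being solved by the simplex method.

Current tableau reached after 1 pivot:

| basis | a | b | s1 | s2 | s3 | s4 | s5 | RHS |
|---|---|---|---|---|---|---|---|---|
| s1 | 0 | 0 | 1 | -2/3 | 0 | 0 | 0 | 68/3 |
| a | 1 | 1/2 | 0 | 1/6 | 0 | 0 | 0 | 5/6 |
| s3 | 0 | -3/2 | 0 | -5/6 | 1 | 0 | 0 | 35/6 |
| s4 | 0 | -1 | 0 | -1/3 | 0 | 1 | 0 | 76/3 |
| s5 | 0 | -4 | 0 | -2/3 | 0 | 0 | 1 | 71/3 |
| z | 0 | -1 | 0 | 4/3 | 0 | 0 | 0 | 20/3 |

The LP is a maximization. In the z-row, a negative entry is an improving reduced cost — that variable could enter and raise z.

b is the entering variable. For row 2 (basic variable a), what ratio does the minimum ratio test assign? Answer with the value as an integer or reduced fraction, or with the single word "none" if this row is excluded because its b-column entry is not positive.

5/3

Ratio = RHS / (b entry) = (5/6) / (1/2) = 5/3.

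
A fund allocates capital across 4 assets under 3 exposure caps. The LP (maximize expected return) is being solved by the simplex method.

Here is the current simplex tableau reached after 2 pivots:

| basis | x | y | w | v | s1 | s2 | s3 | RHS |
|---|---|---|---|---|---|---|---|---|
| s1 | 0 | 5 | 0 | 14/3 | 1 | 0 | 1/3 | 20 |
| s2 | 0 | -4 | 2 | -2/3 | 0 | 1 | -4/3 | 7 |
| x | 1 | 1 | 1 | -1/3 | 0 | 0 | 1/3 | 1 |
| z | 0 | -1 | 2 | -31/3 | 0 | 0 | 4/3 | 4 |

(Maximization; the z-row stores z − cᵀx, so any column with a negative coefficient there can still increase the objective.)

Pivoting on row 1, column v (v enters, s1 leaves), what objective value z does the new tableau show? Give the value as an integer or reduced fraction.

338/7

Minimum ratio for v: 20/(14/3) = 30/7.
z changes by −(z-row coeff of v)·ratio = −(-31/3)·(30/7) = 310/7.
New z = 4 + (310/7) = 338/7.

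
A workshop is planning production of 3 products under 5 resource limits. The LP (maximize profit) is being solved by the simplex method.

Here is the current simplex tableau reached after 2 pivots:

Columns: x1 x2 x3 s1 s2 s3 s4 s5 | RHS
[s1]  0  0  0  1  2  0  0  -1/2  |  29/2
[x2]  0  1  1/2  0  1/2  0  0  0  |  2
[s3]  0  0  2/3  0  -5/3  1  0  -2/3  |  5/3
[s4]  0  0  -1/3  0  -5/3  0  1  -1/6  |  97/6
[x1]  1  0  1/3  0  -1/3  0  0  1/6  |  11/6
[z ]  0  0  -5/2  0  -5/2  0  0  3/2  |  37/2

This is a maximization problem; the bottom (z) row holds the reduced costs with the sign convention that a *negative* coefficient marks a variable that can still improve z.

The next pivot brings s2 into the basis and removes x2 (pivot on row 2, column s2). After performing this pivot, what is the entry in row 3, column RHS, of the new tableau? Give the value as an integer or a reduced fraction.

Pivot element is row 2, column s2: 1/2.
Normalize row 2: new (row 2, RHS) = 2/(1/2) = 4.
row 3 ← row 3 − (-5/3)·(new row 2): 5/3 − (-5/3)·4 = 25/3.

25/3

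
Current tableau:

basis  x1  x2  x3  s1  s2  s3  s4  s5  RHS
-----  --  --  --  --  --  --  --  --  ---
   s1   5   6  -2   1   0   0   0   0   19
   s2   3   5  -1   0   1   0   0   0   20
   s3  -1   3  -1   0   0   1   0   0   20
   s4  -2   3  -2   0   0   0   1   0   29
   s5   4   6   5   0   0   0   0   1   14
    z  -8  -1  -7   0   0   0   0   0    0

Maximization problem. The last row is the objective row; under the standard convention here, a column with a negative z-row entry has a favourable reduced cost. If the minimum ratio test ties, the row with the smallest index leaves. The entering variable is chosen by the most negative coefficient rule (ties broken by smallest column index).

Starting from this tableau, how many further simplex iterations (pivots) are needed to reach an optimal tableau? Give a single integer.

1

pivot: x1 in, s5 out → z = 28
No improving column remains; optimal.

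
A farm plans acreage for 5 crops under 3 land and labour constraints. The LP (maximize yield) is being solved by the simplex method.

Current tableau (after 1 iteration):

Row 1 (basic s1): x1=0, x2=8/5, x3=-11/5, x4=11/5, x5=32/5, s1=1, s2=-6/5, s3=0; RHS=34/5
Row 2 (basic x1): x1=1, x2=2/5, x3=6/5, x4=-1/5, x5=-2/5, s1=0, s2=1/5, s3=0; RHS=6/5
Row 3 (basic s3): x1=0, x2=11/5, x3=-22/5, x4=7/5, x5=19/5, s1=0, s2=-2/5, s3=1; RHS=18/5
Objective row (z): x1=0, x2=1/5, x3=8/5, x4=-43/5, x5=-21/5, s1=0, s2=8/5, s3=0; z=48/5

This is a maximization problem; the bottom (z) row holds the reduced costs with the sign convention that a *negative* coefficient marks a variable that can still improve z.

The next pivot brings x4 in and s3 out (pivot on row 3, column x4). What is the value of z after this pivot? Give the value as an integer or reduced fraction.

Minimum ratio for x4: (18/5)/(7/5) = 18/7.
z changes by −(z-row coeff of x4)·ratio = −(-43/5)·(18/7) = 774/35.
New z = 48/5 + (774/35) = 222/7.

222/7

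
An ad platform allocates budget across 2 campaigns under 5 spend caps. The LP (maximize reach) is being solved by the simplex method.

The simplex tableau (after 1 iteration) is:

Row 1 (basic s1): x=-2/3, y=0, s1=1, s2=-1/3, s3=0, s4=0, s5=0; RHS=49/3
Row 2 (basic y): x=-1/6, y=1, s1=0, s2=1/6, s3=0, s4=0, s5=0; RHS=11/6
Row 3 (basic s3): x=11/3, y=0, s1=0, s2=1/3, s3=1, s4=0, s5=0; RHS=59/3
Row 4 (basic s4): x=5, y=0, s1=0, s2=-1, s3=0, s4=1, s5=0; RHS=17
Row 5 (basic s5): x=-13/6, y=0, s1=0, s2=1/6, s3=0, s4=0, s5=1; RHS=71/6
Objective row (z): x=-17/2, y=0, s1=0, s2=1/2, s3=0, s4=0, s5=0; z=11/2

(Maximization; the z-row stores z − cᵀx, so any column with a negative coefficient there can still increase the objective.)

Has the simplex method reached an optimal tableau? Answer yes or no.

no

Column x has objective-row coefficient -17/2, which is negative; an improving pivot exists, so not yet optimal.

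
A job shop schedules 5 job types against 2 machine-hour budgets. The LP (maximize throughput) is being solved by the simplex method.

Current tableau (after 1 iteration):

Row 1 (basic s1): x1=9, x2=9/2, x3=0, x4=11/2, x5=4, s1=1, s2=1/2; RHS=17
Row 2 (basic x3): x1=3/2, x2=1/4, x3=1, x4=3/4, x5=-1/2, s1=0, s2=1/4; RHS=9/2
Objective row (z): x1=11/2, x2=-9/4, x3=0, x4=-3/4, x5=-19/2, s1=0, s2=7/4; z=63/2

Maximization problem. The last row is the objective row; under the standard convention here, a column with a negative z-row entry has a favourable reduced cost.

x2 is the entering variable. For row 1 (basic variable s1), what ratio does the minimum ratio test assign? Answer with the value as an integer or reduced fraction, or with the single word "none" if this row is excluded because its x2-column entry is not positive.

34/9

Ratio = RHS / (x2 entry) = 17 / (9/2) = 34/9.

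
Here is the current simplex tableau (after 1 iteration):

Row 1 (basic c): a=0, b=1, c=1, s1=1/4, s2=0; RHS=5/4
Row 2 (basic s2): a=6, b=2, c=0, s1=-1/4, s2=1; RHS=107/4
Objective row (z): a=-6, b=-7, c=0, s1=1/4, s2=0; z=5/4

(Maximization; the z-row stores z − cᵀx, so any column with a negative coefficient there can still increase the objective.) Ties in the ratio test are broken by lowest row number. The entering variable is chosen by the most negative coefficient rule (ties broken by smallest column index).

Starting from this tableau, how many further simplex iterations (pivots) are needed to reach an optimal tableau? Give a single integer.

pivot: b in, c out → z = 10
pivot: a in, s2 out → z = 137/4
No improving column remains; optimal.

2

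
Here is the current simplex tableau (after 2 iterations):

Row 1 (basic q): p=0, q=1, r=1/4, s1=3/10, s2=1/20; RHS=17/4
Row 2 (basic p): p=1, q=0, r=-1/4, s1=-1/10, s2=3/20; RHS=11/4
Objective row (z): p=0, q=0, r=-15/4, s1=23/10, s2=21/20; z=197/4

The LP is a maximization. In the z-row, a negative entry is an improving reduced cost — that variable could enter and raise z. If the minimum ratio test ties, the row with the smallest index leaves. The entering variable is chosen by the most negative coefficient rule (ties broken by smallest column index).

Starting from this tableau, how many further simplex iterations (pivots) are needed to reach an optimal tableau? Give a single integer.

pivot: r in, q out → z = 113
No improving column remains; optimal.

1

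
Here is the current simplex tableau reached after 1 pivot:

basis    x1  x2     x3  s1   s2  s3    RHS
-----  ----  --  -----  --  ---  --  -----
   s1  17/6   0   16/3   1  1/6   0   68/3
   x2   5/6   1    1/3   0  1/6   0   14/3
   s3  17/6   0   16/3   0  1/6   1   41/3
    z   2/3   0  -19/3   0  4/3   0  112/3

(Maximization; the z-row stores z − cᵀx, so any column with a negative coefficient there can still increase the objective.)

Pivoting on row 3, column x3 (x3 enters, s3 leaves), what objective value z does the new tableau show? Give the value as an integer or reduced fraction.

857/16

Minimum ratio for x3: (41/3)/(16/3) = 41/16.
z changes by −(z-row coeff of x3)·ratio = −(-19/3)·(41/16) = 779/48.
New z = 112/3 + (779/48) = 857/16.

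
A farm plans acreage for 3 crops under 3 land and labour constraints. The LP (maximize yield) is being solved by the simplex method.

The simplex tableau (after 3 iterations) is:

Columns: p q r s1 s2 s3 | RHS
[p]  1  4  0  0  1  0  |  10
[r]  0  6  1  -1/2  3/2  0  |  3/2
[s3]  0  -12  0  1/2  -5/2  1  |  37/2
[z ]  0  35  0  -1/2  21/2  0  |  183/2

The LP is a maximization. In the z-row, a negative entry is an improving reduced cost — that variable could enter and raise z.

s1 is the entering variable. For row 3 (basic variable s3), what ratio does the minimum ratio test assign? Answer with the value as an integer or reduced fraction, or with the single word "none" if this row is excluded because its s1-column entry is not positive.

Ratio = RHS / (s1 entry) = (37/2) / (1/2) = 37.

37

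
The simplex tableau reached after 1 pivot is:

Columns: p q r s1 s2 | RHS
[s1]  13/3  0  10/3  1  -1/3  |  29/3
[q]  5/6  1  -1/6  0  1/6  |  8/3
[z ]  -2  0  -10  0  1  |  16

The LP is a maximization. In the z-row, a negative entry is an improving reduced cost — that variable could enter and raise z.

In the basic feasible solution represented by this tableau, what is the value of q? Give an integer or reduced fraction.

8/3

q is basic (row 2); its value is the RHS of that row: 8/3.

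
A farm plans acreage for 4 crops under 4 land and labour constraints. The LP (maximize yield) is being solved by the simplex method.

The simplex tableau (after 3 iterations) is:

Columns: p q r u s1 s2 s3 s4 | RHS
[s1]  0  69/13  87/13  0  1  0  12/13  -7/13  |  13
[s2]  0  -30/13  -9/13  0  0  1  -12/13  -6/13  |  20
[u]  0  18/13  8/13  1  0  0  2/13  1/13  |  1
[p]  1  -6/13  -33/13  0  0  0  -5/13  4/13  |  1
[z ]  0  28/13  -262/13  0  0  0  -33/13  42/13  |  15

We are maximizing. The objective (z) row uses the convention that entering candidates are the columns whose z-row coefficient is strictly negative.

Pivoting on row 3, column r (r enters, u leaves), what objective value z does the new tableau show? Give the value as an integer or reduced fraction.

191/4

Minimum ratio for r: 1/(8/13) = 13/8.
z changes by −(z-row coeff of r)·ratio = −(-262/13)·(13/8) = 131/4.
New z = 15 + (131/4) = 191/4.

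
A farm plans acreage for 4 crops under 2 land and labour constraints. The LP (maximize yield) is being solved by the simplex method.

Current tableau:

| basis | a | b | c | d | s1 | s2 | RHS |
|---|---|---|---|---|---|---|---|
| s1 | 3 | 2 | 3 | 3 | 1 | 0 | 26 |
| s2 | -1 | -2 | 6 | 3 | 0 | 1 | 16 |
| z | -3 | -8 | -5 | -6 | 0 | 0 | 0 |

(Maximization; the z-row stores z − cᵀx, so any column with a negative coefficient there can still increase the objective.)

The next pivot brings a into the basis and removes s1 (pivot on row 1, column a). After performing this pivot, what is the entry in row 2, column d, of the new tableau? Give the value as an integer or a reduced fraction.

Pivot element is row 1, column a: 3.
Normalize row 1: new (row 1, d) = 3/3 = 1.
row 2 ← row 2 − (-1)·(new row 1): 3 − (-1)·1 = 4.

4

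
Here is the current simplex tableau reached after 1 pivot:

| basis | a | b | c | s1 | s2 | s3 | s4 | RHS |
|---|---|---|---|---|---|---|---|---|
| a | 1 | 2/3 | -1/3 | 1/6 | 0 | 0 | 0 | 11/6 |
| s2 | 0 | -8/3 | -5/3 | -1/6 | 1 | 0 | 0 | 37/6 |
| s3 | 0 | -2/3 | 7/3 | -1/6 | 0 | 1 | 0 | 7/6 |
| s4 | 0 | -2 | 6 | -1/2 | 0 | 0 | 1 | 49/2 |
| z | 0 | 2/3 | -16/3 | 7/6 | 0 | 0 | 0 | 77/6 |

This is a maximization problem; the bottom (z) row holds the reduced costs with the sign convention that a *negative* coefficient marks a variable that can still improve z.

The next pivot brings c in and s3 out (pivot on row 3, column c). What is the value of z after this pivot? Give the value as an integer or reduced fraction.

31/2

Minimum ratio for c: (7/6)/(7/3) = 1/2.
z changes by −(z-row coeff of c)·ratio = −(-16/3)·(1/2) = 8/3.
New z = 77/6 + (8/3) = 31/2.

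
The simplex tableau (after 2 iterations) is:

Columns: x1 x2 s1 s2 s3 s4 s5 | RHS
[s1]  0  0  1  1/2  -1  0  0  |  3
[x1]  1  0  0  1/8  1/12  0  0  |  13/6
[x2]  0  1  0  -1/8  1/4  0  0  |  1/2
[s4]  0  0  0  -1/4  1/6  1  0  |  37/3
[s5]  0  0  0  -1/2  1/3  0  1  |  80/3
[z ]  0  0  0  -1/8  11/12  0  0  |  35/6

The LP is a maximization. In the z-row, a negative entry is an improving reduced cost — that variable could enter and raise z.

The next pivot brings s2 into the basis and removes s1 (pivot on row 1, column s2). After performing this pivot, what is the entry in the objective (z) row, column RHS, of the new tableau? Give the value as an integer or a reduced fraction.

79/12

Pivot element is row 1, column s2: 1/2.
Normalize row 1: new (row 1, RHS) = 3/(1/2) = 6.
z-row ← z-row − (-1/8)·(new row 1): 35/6 − (-1/8)·6 = 79/12.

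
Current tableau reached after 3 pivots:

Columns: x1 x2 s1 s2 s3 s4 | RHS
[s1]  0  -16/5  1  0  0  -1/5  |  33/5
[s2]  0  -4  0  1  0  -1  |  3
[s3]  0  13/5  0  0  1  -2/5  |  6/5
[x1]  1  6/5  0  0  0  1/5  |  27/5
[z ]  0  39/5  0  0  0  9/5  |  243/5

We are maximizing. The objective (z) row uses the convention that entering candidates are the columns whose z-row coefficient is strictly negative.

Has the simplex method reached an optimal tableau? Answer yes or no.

yes

No objective-row coefficient is strictly negative, so no entering variable exists; the tableau is optimal.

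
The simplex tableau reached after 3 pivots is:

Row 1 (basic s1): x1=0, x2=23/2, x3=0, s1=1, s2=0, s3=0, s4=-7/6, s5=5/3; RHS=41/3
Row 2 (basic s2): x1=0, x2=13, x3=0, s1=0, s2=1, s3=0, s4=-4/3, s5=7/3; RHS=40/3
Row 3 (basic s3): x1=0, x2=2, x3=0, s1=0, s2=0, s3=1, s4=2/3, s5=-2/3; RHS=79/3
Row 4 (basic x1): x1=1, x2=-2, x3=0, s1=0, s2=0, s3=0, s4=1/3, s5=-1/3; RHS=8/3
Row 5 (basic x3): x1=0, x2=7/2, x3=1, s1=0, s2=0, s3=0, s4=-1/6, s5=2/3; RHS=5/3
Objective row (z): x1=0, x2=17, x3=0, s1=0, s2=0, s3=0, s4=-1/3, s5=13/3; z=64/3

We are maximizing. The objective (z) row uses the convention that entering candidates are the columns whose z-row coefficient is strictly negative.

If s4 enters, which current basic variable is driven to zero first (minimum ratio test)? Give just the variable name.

Ratios: row 1 (s1): entry -7/6 ≤ 0, skip; row 2 (s2): entry -4/3 ≤ 0, skip; row 3 (s3): (79/3)/(2/3) = 79/2; row 4 (x1): (8/3)/(1/3) = 8; row 5 (x3): entry -1/6 ≤ 0, skip.
Minimum ratio 8 is in the x1 row, so x1 leaves.

x1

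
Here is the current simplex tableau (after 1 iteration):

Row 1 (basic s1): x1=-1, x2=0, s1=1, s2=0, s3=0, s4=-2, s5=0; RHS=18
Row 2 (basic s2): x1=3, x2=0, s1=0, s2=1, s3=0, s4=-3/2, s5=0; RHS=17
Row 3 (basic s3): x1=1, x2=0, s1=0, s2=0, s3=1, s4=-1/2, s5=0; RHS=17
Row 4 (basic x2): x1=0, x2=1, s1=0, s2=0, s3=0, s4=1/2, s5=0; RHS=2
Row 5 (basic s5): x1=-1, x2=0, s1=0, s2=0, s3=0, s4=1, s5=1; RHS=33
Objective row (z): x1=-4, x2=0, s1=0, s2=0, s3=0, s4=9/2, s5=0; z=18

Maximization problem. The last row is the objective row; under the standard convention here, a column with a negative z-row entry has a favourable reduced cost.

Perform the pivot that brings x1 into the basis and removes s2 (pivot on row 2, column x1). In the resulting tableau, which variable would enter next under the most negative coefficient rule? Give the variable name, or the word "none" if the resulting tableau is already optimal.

none

Pivot element 3. New z-row = old z-row − (-4)·(row 2/3).
Updated z-row coefficients: x1: 0, x2: 0, s1: 0, s2: 4/3, s3: 0, s4: 5/2, s5: 0.
No coefficient is strictly negative; the tableau after this pivot is optimal.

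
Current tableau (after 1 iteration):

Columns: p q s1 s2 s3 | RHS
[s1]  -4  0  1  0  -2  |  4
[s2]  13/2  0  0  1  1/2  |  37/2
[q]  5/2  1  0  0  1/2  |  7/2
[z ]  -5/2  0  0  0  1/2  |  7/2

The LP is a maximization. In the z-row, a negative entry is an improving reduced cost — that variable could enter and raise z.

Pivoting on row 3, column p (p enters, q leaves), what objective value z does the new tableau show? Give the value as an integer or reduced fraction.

Minimum ratio for p: (7/2)/(5/2) = 7/5.
z changes by −(z-row coeff of p)·ratio = −(-5/2)·(7/5) = 7/2.
New z = 7/2 + (7/2) = 7.

7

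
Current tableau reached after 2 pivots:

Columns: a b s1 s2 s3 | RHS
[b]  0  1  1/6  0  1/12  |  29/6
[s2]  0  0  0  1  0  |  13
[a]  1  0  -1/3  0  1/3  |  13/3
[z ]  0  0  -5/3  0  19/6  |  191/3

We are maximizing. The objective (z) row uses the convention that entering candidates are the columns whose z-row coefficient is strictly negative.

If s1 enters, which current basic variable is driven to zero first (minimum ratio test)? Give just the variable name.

Ratios: row 1 (b): (29/6)/(1/6) = 29; row 2 (s2): entry 0 ≤ 0, skip; row 3 (a): entry -1/3 ≤ 0, skip.
Minimum ratio 29 is in the b row, so b leaves.

b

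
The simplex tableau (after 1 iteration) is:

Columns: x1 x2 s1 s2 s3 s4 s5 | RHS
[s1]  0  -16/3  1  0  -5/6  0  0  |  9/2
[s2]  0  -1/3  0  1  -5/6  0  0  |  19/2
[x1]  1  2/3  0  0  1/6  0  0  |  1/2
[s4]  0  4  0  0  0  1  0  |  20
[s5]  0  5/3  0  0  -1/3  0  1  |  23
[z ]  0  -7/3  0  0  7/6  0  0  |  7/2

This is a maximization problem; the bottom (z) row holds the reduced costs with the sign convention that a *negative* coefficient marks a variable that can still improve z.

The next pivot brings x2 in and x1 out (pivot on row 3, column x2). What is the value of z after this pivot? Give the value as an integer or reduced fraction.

Minimum ratio for x2: (1/2)/(2/3) = 3/4.
z changes by −(z-row coeff of x2)·ratio = −(-7/3)·(3/4) = 7/4.
New z = 7/2 + (7/4) = 21/4.

21/4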